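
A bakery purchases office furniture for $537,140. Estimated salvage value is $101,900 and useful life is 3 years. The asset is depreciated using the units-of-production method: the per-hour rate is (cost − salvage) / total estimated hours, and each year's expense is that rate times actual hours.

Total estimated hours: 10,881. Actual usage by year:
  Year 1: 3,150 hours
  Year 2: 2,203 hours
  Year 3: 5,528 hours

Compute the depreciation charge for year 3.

Depreciable base = $537,140 − $101,900 = $435,240.
Rate = $435,240 / 10,881 hours = $40 per hour.
Year 1: 3,150 × $40 = $126,000. Book value $411,140.
Year 2: 2,203 × $40 = $88,120. Book value $323,020.
Year 3: 5,528 × $40 = $221,120. Book value $101,900.

$221,120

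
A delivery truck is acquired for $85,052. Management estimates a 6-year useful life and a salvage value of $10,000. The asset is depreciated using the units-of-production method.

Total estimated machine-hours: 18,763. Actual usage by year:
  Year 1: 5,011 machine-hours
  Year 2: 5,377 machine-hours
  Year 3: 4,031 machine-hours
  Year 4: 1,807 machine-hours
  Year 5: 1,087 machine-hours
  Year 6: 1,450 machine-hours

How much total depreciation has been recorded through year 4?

Depreciable base = $85,052 − $10,000 = $75,052.
Rate = $75,052 / 18,763 machine-hours = $4 per machine-hour.
Year 1: 5,011 × $4 = $20,044. Book value $65,008.
Year 2: 5,377 × $4 = $21,508. Book value $43,500.
Year 3: 4,031 × $4 = $16,124. Book value $27,376.
Year 4: 1,807 × $4 = $7,228. Book value $20,148.
Accumulated through year 4 = $85,052 − $20,148 = $64,904.

$64,904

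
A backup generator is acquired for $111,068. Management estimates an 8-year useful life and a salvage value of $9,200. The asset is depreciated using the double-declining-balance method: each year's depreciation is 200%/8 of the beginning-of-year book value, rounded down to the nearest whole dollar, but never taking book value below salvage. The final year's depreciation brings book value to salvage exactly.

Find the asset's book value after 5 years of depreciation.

$26,358

Depreciable base = $111,068 − $9,200 = $101,868.
Year 1: ⌊$111,068 × 200%/8⌋ = $27,767. Book value $83,301.
Year 2: ⌊$83,301 × 200%/8⌋ = $20,825. Book value $62,476.
Year 3: ⌊$62,476 × 200%/8⌋ = $15,619. Book value $46,857.
Year 4: ⌊$46,857 × 200%/8⌋ = $11,714. Book value $35,143.
Year 5: ⌊$35,143 × 200%/8⌋ = $8,785. Book value $26,358.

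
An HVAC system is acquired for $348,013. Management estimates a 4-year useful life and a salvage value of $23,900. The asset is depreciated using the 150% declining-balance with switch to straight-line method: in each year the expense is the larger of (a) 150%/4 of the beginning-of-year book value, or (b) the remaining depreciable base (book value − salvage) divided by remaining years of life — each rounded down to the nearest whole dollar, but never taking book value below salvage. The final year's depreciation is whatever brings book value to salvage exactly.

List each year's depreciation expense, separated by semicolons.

Depreciable base = $348,013 − $23,900 = $324,113.
Year 1: DB = ⌊$348,013 × 150%/4⌋ = $130,504; SL = ⌊$324,113/4⌋ = $81,028 → take DB $130,504. Book value $217,509.
Year 2: DB = ⌊$217,509 × 150%/4⌋ = $81,565; SL = ⌊$193,609/3⌋ = $64,536 → take DB $81,565. Book value $135,944.
Year 3: DB = ⌊$135,944 × 150%/4⌋ = $50,979; SL = ⌊$112,044/2⌋ = $56,022 → take SL $56,022. Book value $79,922.
Year 4 (final): $79,922 − $23,900 = $56,022. Book value $23,900.

$130,504; $81,565; $56,022; $56,022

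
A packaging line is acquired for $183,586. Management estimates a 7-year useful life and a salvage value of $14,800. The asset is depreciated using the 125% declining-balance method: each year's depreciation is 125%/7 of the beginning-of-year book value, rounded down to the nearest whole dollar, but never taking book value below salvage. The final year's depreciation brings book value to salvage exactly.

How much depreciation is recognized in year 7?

$41,599

Depreciable base = $183,586 − $14,800 = $168,786.
Year 1: ⌊$183,586 × 125%/7⌋ = $32,783. Book value $150,803.
Year 2: ⌊$150,803 × 125%/7⌋ = $26,929. Book value $123,874.
Year 3: ⌊$123,874 × 125%/7⌋ = $22,120. Book value $101,754.
Year 4: ⌊$101,754 × 125%/7⌋ = $18,170. Book value $83,584.
Year 5: ⌊$83,584 × 125%/7⌋ = $14,925. Book value $68,659.
Year 6: ⌊$68,659 × 125%/7⌋ = $12,260. Book value $56,399.
Year 7 (final): $56,399 − $14,800 = $41,599. Book value $14,800.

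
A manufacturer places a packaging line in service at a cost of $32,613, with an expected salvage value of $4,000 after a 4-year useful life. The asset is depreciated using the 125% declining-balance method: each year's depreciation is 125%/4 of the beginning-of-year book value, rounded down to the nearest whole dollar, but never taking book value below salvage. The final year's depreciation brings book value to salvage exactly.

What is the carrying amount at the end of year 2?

Depreciable base = $32,613 − $4,000 = $28,613.
Year 1: ⌊$32,613 × 125%/4⌋ = $10,191. Book value $22,422.
Year 2: ⌊$22,422 × 125%/4⌋ = $7,006. Book value $15,416.

$15,416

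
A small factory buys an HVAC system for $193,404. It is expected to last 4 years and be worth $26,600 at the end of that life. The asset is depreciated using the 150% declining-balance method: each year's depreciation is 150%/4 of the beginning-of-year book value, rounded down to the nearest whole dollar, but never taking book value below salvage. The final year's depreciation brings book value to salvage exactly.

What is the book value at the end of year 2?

Depreciable base = $193,404 − $26,600 = $166,804.
Year 1: ⌊$193,404 × 150%/4⌋ = $72,526. Book value $120,878.
Year 2: ⌊$120,878 × 150%/4⌋ = $45,329. Book value $75,549.

$75,549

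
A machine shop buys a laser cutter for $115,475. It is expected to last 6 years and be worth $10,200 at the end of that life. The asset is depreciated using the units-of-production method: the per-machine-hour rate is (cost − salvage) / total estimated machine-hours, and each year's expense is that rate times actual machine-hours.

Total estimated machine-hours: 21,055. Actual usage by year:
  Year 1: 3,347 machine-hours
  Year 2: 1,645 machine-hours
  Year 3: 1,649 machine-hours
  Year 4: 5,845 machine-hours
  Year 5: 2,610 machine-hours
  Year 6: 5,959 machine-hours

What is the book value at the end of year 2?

$90,515

Depreciable base = $115,475 − $10,200 = $105,275.
Rate = $105,275 / 21,055 machine-hours = $5 per machine-hour.
Year 1: 3,347 × $5 = $16,735. Book value $98,740.
Year 2: 1,645 × $5 = $8,225. Book value $90,515.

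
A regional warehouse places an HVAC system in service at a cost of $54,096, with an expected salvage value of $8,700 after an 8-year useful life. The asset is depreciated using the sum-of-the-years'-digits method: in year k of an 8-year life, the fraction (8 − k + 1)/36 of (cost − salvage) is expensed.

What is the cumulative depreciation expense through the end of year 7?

$44,135

Depreciable base = $54,096 − $8,700 = $45,396.
Sum of the years' digits = 8+7+6+5+4+3+2+1 = 36.
Year 1: $45,396 × 8/36 = $10,088. Book value $44,008.
Year 2: $45,396 × 7/36 = $8,827. Book value $35,181.
Year 3: $45,396 × 6/36 = $7,566. Book value $27,615.
Year 4: $45,396 × 5/36 = $6,305. Book value $21,310.
Year 5: $45,396 × 4/36 = $5,044. Book value $16,266.
Year 6: $45,396 × 3/36 = $3,783. Book value $12,483.
Year 7: $45,396 × 2/36 = $2,522. Book value $9,961.
Accumulated through year 7 = $54,096 − $9,961 = $44,135.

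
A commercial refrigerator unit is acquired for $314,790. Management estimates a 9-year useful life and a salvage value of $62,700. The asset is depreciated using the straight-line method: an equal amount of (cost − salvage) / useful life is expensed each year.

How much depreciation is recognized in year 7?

Depreciable base = $314,790 − $62,700 = $252,090.
Annual expense = $252,090 / 9 = $28,010.

$28,010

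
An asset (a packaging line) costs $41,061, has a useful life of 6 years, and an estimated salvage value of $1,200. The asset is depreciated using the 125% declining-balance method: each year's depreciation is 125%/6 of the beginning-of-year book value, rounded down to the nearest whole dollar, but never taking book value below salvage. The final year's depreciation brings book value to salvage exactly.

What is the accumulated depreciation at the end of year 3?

$20,687

Depreciable base = $41,061 − $1,200 = $39,861.
Year 1: ⌊$41,061 × 125%/6⌋ = $8,554. Book value $32,507.
Year 2: ⌊$32,507 × 125%/6⌋ = $6,772. Book value $25,735.
Year 3: ⌊$25,735 × 125%/6⌋ = $5,361. Book value $20,374.
Accumulated through year 3 = $41,061 − $20,374 = $20,687.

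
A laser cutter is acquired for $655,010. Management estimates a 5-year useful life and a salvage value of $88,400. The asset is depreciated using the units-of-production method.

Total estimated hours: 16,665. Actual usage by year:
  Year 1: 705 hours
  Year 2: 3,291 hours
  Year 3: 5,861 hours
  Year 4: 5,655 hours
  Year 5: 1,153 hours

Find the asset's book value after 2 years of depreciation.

$519,146

Depreciable base = $655,010 − $88,400 = $566,610.
Rate = $566,610 / 16,665 hours = $34 per hour.
Year 1: 705 × $34 = $23,970. Book value $631,040.
Year 2: 3,291 × $34 = $111,894. Book value $519,146.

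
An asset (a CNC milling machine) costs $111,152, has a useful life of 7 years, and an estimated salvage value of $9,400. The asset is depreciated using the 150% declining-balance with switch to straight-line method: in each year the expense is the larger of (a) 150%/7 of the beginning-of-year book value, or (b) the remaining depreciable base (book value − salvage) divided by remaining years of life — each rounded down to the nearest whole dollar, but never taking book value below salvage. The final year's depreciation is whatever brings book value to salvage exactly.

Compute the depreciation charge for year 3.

Depreciable base = $111,152 − $9,400 = $101,752.
Year 1: DB = ⌊$111,152 × 150%/7⌋ = $23,818; SL = ⌊$101,752/7⌋ = $14,536 → take DB $23,818. Book value $87,334.
Year 2: DB = ⌊$87,334 × 150%/7⌋ = $18,714; SL = ⌊$77,934/6⌋ = $12,989 → take DB $18,714. Book value $68,620.
Year 3: DB = ⌊$68,620 × 150%/7⌋ = $14,704; SL = ⌊$59,220/5⌋ = $11,844 → take DB $14,704. Book value $53,916.

$14,704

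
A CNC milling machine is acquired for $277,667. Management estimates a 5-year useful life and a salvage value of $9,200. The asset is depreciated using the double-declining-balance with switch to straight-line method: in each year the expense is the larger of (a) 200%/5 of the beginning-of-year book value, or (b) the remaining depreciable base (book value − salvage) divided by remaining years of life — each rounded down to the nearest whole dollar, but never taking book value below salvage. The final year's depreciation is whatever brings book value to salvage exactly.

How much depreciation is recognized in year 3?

Depreciable base = $277,667 − $9,200 = $268,467.
Year 1: DB = ⌊$277,667 × 200%/5⌋ = $111,066; SL = ⌊$268,467/5⌋ = $53,693 → take DB $111,066. Book value $166,601.
Year 2: DB = ⌊$166,601 × 200%/5⌋ = $66,640; SL = ⌊$157,401/4⌋ = $39,350 → take DB $66,640. Book value $99,961.
Year 3: DB = ⌊$99,961 × 200%/5⌋ = $39,984; SL = ⌊$90,761/3⌋ = $30,253 → take DB $39,984. Book value $59,977.

$39,984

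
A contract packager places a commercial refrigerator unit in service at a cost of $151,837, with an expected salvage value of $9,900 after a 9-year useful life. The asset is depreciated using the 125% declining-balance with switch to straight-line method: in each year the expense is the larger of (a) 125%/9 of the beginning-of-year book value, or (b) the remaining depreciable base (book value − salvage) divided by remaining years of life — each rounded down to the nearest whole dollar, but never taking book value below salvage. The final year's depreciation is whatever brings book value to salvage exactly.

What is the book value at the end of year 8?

Depreciable base = $151,837 − $9,900 = $141,937.
Year 1: DB = ⌊$151,837 × 125%/9⌋ = $21,088; SL = ⌊$141,937/9⌋ = $15,770 → take DB $21,088. Book value $130,749.
Year 2: DB = ⌊$130,749 × 125%/9⌋ = $18,159; SL = ⌊$120,849/8⌋ = $15,106 → take DB $18,159. Book value $112,590.
Year 3: DB = ⌊$112,590 × 125%/9⌋ = $15,637; SL = ⌊$102,690/7⌋ = $14,670 → take DB $15,637. Book value $96,953.
Year 4: DB = ⌊$96,953 × 125%/9⌋ = $13,465; SL = ⌊$87,053/6⌋ = $14,508 → take SL $14,508. Book value $82,445.
Year 5: DB = ⌊$82,445 × 125%/9⌋ = $11,450; SL = ⌊$72,545/5⌋ = $14,509 → take SL $14,509. Book value $67,936.
Year 6: DB = ⌊$67,936 × 125%/9⌋ = $9,435; SL = ⌊$58,036/4⌋ = $14,509 → take SL $14,509. Book value $53,427.
Year 7: DB = ⌊$53,427 × 125%/9⌋ = $7,420; SL = ⌊$43,527/3⌋ = $14,509 → take SL $14,509. Book value $38,918.
Year 8: DB = ⌊$38,918 × 125%/9⌋ = $5,405; SL = ⌊$29,018/2⌋ = $14,509 → take SL $14,509. Book value $24,409.

$24,409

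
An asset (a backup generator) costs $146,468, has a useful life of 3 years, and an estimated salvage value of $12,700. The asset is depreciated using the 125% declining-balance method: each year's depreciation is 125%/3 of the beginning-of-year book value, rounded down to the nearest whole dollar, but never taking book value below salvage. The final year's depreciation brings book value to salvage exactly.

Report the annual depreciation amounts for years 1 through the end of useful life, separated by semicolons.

Depreciable base = $146,468 − $12,700 = $133,768.
Year 1: ⌊$146,468 × 125%/3⌋ = $61,028. Book value $85,440.
Year 2: ⌊$85,440 × 125%/3⌋ = $35,600. Book value $49,840.
Year 3 (final): $49,840 − $12,700 = $37,140. Book value $12,700.

$61,028; $35,600; $37,140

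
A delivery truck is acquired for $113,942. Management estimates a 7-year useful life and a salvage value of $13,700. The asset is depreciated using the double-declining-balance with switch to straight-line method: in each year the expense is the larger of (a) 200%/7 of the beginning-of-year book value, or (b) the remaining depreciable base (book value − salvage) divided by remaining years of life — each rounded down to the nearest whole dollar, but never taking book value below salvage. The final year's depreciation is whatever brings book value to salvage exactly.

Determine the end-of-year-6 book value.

Depreciable base = $113,942 − $13,700 = $100,242.
Year 1: DB = ⌊$113,942 × 200%/7⌋ = $32,554; SL = ⌊$100,242/7⌋ = $14,320 → take DB $32,554. Book value $81,388.
Year 2: DB = ⌊$81,388 × 200%/7⌋ = $23,253; SL = ⌊$67,688/6⌋ = $11,281 → take DB $23,253. Book value $58,135.
Year 3: DB = ⌊$58,135 × 200%/7⌋ = $16,610; SL = ⌊$44,435/5⌋ = $8,887 → take DB $16,610. Book value $41,525.
Year 4: DB = ⌊$41,525 × 200%/7⌋ = $11,864; SL = ⌊$27,825/4⌋ = $6,956 → take DB $11,864. Book value $29,661.
Year 5: DB = ⌊$29,661 × 200%/7⌋ = $8,474; SL = ⌊$15,961/3⌋ = $5,320 → take DB $8,474. Book value $21,187.
Year 6: DB = ⌊$21,187 × 200%/7⌋ = $6,053; SL = ⌊$7,487/2⌋ = $3,743 → take DB $6,053. Book value $15,134.

$15,134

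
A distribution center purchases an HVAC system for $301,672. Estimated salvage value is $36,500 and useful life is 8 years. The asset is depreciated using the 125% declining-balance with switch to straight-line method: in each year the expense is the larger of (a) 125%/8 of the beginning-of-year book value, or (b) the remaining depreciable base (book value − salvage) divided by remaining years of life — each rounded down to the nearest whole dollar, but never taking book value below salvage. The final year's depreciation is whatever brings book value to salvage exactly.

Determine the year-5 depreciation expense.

$28,941

Depreciable base = $301,672 − $36,500 = $265,172.
Year 1: DB = ⌊$301,672 × 125%/8⌋ = $47,136; SL = ⌊$265,172/8⌋ = $33,146 → take DB $47,136. Book value $254,536.
Year 2: DB = ⌊$254,536 × 125%/8⌋ = $39,771; SL = ⌊$218,036/7⌋ = $31,148 → take DB $39,771. Book value $214,765.
Year 3: DB = ⌊$214,765 × 125%/8⌋ = $33,557; SL = ⌊$178,265/6⌋ = $29,710 → take DB $33,557. Book value $181,208.
Year 4: DB = ⌊$181,208 × 125%/8⌋ = $28,313; SL = ⌊$144,708/5⌋ = $28,941 → take SL $28,941. Book value $152,267.
Year 5: DB = ⌊$152,267 × 125%/8⌋ = $23,791; SL = ⌊$115,767/4⌋ = $28,941 → take SL $28,941. Book value $123,326.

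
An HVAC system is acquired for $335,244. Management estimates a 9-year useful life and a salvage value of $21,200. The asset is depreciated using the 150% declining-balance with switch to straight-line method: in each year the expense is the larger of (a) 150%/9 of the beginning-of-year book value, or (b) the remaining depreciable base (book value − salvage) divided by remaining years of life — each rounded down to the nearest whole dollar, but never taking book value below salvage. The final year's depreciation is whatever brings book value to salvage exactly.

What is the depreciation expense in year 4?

$32,334

Depreciable base = $335,244 − $21,200 = $314,044.
Year 1: DB = ⌊$335,244 × 150%/9⌋ = $55,874; SL = ⌊$314,044/9⌋ = $34,893 → take DB $55,874. Book value $279,370.
Year 2: DB = ⌊$279,370 × 150%/9⌋ = $46,561; SL = ⌊$258,170/8⌋ = $32,271 → take DB $46,561. Book value $232,809.
Year 3: DB = ⌊$232,809 × 150%/9⌋ = $38,801; SL = ⌊$211,609/7⌋ = $30,229 → take DB $38,801. Book value $194,008.
Year 4: DB = ⌊$194,008 × 150%/9⌋ = $32,334; SL = ⌊$172,808/6⌋ = $28,801 → take DB $32,334. Book value $161,674.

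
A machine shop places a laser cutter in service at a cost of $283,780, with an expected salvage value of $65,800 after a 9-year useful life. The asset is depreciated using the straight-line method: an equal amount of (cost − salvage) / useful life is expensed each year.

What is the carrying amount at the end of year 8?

$90,020

Depreciable base = $283,780 − $65,800 = $217,980.
Annual expense = $217,980 / 9 = $24,220.
End of year 1: book value $259,560.
End of year 2: book value $235,340.
End of year 3: book value $211,120.
End of year 4: book value $186,900.
End of year 5: book value $162,680.
End of year 6: book value $138,460.
End of year 7: book value $114,240.
End of year 8: book value $90,020.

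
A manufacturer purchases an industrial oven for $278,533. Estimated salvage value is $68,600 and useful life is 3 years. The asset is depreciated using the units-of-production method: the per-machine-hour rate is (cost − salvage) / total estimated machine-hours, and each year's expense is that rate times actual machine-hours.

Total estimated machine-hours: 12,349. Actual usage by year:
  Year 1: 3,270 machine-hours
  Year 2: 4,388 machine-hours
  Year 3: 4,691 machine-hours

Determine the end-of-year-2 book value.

Depreciable base = $278,533 − $68,600 = $209,933.
Rate = $209,933 / 12,349 machine-hours = $17 per machine-hour.
Year 1: 3,270 × $17 = $55,590. Book value $222,943.
Year 2: 4,388 × $17 = $74,596. Book value $148,347.

$148,347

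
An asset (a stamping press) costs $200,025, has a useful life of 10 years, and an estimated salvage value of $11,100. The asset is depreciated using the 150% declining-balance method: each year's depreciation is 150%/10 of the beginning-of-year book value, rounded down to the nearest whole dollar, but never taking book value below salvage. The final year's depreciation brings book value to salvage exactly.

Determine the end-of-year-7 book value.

$64,125

Depreciable base = $200,025 − $11,100 = $188,925.
Year 1: ⌊$200,025 × 150%/10⌋ = $30,003. Book value $170,022.
Year 2: ⌊$170,022 × 150%/10⌋ = $25,503. Book value $144,519.
Year 3: ⌊$144,519 × 150%/10⌋ = $21,677. Book value $122,842.
Year 4: ⌊$122,842 × 150%/10⌋ = $18,426. Book value $104,416.
Year 5: ⌊$104,416 × 150%/10⌋ = $15,662. Book value $88,754.
Year 6: ⌊$88,754 × 150%/10⌋ = $13,313. Book value $75,441.
Year 7: ⌊$75,441 × 150%/10⌋ = $11,316. Book value $64,125.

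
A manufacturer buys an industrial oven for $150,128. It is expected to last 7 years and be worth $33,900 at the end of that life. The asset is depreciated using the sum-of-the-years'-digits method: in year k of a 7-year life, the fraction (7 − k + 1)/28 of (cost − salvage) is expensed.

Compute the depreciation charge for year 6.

Depreciable base = $150,128 − $33,900 = $116,228.
Sum of the years' digits = 7+6+5+4+3+2+1 = 28.
Year 1: $116,228 × 7/28 = $29,057. Book value $121,071.
Year 2: $116,228 × 6/28 = $24,906. Book value $96,165.
Year 3: $116,228 × 5/28 = $20,755. Book value $75,410.
Year 4: $116,228 × 4/28 = $16,604. Book value $58,806.
Year 5: $116,228 × 3/28 = $12,453. Book value $46,353.
Year 6: $116,228 × 2/28 = $8,302. Book value $38,051.

$8,302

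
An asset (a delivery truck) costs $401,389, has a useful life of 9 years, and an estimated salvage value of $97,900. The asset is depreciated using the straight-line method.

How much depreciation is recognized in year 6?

$33,721

Depreciable base = $401,389 − $97,900 = $303,489.
Annual expense = $303,489 / 9 = $33,721.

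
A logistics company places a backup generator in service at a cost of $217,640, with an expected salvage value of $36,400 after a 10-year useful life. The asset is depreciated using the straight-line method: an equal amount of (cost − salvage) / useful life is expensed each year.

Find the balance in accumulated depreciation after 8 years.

Depreciable base = $217,640 − $36,400 = $181,240.
Annual expense = $181,240 / 10 = $18,124.
End of year 1: book value $199,516.
End of year 2: book value $181,392.
End of year 3: book value $163,268.
End of year 4: book value $145,144.
End of year 5: book value $127,020.
End of year 6: book value $108,896.
End of year 7: book value $90,772.
End of year 8: book value $72,648.
Accumulated through year 8 = $217,640 − $72,648 = $144,992.

$144,992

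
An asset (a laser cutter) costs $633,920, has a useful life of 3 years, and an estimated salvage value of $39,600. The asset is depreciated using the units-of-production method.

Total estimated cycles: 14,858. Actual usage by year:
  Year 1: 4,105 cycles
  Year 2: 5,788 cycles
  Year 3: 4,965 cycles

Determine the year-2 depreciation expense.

$231,520

Depreciable base = $633,920 − $39,600 = $594,320.
Rate = $594,320 / 14,858 cycles = $40 per cycle.
Year 1: 4,105 × $40 = $164,200. Book value $469,720.
Year 2: 5,788 × $40 = $231,520. Book value $238,200.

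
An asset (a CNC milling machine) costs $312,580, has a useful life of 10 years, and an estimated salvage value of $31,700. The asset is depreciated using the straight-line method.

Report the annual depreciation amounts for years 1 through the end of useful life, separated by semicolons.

$28,088; $28,088; $28,088; $28,088; $28,088; $28,088; $28,088; $28,088; $28,088; $28,088

Depreciable base = $312,580 − $31,700 = $280,880.
Annual expense = $280,880 / 10 = $28,088.
End of year 1: book value $284,492.
End of year 2: book value $256,404.
End of year 3: book value $228,316.
End of year 4: book value $200,228.
End of year 5: book value $172,140.
End of year 6: book value $144,052.
End of year 7: book value $115,964.
End of year 8: book value $87,876.
End of year 9: book value $59,788.
End of year 10: book value $31,700.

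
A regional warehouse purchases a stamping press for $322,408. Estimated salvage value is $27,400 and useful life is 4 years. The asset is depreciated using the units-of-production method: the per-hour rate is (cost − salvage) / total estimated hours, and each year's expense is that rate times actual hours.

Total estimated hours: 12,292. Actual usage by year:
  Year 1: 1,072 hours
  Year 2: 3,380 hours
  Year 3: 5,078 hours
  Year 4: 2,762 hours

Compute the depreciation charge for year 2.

$81,120

Depreciable base = $322,408 − $27,400 = $295,008.
Rate = $295,008 / 12,292 hours = $24 per hour.
Year 1: 1,072 × $24 = $25,728. Book value $296,680.
Year 2: 3,380 × $24 = $81,120. Book value $215,560.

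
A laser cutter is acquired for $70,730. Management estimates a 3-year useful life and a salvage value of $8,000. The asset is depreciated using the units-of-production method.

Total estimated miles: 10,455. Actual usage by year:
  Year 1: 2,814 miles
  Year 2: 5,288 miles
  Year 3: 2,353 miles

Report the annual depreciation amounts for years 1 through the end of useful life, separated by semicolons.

$16,884; $31,728; $14,118

Depreciable base = $70,730 − $8,000 = $62,730.
Rate = $62,730 / 10,455 miles = $6 per mile.
Year 1: 2,814 × $6 = $16,884. Book value $53,846.
Year 2: 5,288 × $6 = $31,728. Book value $22,118.
Year 3: 2,353 × $6 = $14,118. Book value $8,000.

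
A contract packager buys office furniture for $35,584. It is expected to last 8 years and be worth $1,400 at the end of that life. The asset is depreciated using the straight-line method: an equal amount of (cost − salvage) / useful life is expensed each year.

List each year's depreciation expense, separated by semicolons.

Depreciable base = $35,584 − $1,400 = $34,184.
Annual expense = $34,184 / 8 = $4,273.
End of year 1: book value $31,311.
End of year 2: book value $27,038.
End of year 3: book value $22,765.
End of year 4: book value $18,492.
End of year 5: book value $14,219.
End of year 6: book value $9,946.
End of year 7: book value $5,673.
End of year 8: book value $1,400.

$4,273; $4,273; $4,273; $4,273; $4,273; $4,273; $4,273; $4,273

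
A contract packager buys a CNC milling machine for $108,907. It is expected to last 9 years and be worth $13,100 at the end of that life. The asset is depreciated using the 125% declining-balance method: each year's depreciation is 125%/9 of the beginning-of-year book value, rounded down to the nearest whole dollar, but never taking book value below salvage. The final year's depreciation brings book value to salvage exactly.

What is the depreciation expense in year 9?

Depreciable base = $108,907 − $13,100 = $95,807.
Year 1: ⌊$108,907 × 125%/9⌋ = $15,125. Book value $93,782.
Year 2: ⌊$93,782 × 125%/9⌋ = $13,025. Book value $80,757.
Year 3: ⌊$80,757 × 125%/9⌋ = $11,216. Book value $69,541.
Year 4: ⌊$69,541 × 125%/9⌋ = $9,658. Book value $59,883.
Year 5: ⌊$59,883 × 125%/9⌋ = $8,317. Book value $51,566.
Year 6: ⌊$51,566 × 125%/9⌋ = $7,161. Book value $44,405.
Year 7: ⌊$44,405 × 125%/9⌋ = $6,167. Book value $38,238.
Year 8: ⌊$38,238 × 125%/9⌋ = $5,310. Book value $32,928.
Year 9 (final): $32,928 − $13,100 = $19,828. Book value $13,100.

$19,828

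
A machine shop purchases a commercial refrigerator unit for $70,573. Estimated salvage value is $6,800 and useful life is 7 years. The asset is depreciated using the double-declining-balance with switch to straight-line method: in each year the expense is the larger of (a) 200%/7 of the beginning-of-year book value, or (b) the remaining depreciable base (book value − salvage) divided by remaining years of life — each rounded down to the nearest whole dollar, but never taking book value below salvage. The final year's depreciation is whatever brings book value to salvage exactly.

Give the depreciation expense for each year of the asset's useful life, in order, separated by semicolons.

Depreciable base = $70,573 − $6,800 = $63,773.
Year 1: DB = ⌊$70,573 × 200%/7⌋ = $20,163; SL = ⌊$63,773/7⌋ = $9,110 → take DB $20,163. Book value $50,410.
Year 2: DB = ⌊$50,410 × 200%/7⌋ = $14,402; SL = ⌊$43,610/6⌋ = $7,268 → take DB $14,402. Book value $36,008.
Year 3: DB = ⌊$36,008 × 200%/7⌋ = $10,288; SL = ⌊$29,208/5⌋ = $5,841 → take DB $10,288. Book value $25,720.
Year 4: DB = ⌊$25,720 × 200%/7⌋ = $7,348; SL = ⌊$18,920/4⌋ = $4,730 → take DB $7,348. Book value $18,372.
Year 5: DB = ⌊$18,372 × 200%/7⌋ = $5,249; SL = ⌊$11,572/3⌋ = $3,857 → take DB $5,249. Book value $13,123.
Year 6: DB = ⌊$13,123 × 200%/7⌋ = $3,749; SL = ⌊$6,323/2⌋ = $3,161 → take DB $3,749. Book value $9,374.
Year 7 (final): $9,374 − $6,800 = $2,574. Book value $6,800.

$20,163; $14,402; $10,288; $7,348; $5,249; $3,749; $2,574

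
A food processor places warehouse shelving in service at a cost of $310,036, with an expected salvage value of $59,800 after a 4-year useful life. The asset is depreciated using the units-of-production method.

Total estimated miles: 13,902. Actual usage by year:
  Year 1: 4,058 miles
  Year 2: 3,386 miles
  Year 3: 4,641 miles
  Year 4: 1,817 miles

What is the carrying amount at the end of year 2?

$176,044

Depreciable base = $310,036 − $59,800 = $250,236.
Rate = $250,236 / 13,902 miles = $18 per mile.
Year 1: 4,058 × $18 = $73,044. Book value $236,992.
Year 2: 3,386 × $18 = $60,948. Book value $176,044.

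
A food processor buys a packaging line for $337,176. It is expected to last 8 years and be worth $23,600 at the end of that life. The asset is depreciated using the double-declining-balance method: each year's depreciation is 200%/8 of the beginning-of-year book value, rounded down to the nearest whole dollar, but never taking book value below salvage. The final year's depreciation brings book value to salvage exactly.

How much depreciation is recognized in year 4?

$35,561

Depreciable base = $337,176 − $23,600 = $313,576.
Year 1: ⌊$337,176 × 200%/8⌋ = $84,294. Book value $252,882.
Year 2: ⌊$252,882 × 200%/8⌋ = $63,220. Book value $189,662.
Year 3: ⌊$189,662 × 200%/8⌋ = $47,415. Book value $142,247.
Year 4: ⌊$142,247 × 200%/8⌋ = $35,561. Book value $106,686.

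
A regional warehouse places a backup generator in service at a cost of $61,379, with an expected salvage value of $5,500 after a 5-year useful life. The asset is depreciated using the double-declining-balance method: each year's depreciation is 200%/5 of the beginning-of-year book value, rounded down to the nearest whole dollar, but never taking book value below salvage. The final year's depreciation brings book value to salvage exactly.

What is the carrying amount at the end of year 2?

$22,097

Depreciable base = $61,379 − $5,500 = $55,879.
Year 1: ⌊$61,379 × 200%/5⌋ = $24,551. Book value $36,828.
Year 2: ⌊$36,828 × 200%/5⌋ = $14,731. Book value $22,097.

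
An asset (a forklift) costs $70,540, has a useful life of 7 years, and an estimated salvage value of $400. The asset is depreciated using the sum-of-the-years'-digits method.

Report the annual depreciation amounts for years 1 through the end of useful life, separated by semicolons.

Depreciable base = $70,540 − $400 = $70,140.
Sum of the years' digits = 7+6+5+4+3+2+1 = 28.
Year 1: $70,140 × 7/28 = $17,535. Book value $53,005.
Year 2: $70,140 × 6/28 = $15,030. Book value $37,975.
Year 3: $70,140 × 5/28 = $12,525. Book value $25,450.
Year 4: $70,140 × 4/28 = $10,020. Book value $15,430.
Year 5: $70,140 × 3/28 = $7,515. Book value $7,915.
Year 6: $70,140 × 2/28 = $5,010. Book value $2,905.
Year 7: $70,140 × 1/28 = $2,505. Book value $400.

$17,535; $15,030; $12,525; $10,020; $7,515; $5,010; $2,505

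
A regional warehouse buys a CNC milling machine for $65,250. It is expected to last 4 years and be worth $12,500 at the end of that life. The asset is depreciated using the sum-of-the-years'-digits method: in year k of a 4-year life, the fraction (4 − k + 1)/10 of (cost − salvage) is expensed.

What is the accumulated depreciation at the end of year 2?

Depreciable base = $65,250 − $12,500 = $52,750.
Sum of the years' digits = 4+3+2+1 = 10.
Year 1: $52,750 × 4/10 = $21,100. Book value $44,150.
Year 2: $52,750 × 3/10 = $15,825. Book value $28,325.
Accumulated through year 2 = $65,250 − $28,325 = $36,925.

$36,925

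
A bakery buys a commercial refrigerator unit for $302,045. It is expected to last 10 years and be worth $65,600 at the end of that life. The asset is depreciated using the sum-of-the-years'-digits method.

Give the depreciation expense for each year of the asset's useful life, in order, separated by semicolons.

$42,990; $38,691; $34,392; $30,093; $25,794; $21,495; $17,196; $12,897; $8,598; $4,299

Depreciable base = $302,045 − $65,600 = $236,445.
Sum of the years' digits = 10+9+8+7+6+5+4+3+2+1 = 55.
Year 1: $236,445 × 10/55 = $42,990. Book value $259,055.
Year 2: $236,445 × 9/55 = $38,691. Book value $220,364.
Year 3: $236,445 × 8/55 = $34,392. Book value $185,972.
Year 4: $236,445 × 7/55 = $30,093. Book value $155,879.
Year 5: $236,445 × 6/55 = $25,794. Book value $130,085.
Year 6: $236,445 × 5/55 = $21,495. Book value $108,590.
Year 7: $236,445 × 4/55 = $17,196. Book value $91,394.
Year 8: $236,445 × 3/55 = $12,897. Book value $78,497.
Year 9: $236,445 × 2/55 = $8,598. Book value $69,899.
Year 10: $236,445 × 1/55 = $4,299. Book value $65,600.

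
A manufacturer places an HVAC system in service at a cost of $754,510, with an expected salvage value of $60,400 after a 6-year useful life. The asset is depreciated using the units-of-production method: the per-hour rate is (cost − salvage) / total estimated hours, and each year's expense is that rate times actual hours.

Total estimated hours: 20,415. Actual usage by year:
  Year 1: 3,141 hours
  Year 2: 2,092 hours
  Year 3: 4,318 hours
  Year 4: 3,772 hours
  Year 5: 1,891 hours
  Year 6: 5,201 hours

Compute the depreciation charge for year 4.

$128,248

Depreciable base = $754,510 − $60,400 = $694,110.
Rate = $694,110 / 20,415 hours = $34 per hour.
Year 1: 3,141 × $34 = $106,794. Book value $647,716.
Year 2: 2,092 × $34 = $71,128. Book value $576,588.
Year 3: 4,318 × $34 = $146,812. Book value $429,776.
Year 4: 3,772 × $34 = $128,248. Book value $301,528.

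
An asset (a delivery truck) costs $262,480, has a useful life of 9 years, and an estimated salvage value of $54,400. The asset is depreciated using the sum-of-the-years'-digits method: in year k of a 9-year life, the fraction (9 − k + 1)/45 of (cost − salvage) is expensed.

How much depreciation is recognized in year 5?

$23,120

Depreciable base = $262,480 − $54,400 = $208,080.
Sum of the years' digits = 9+8+7+6+5+4+3+2+1 = 45.
Year 1: $208,080 × 9/45 = $41,616. Book value $220,864.
Year 2: $208,080 × 8/45 = $36,992. Book value $183,872.
Year 3: $208,080 × 7/45 = $32,368. Book value $151,504.
Year 4: $208,080 × 6/45 = $27,744. Book value $123,760.
Year 5: $208,080 × 5/45 = $23,120. Book value $100,640.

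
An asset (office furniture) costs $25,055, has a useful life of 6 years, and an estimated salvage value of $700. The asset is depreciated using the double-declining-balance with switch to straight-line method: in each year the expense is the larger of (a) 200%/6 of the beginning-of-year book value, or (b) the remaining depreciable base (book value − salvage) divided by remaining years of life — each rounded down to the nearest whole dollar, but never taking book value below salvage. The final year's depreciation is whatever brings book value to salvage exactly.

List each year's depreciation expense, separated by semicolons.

Depreciable base = $25,055 − $700 = $24,355.
Year 1: DB = ⌊$25,055 × 200%/6⌋ = $8,351; SL = ⌊$24,355/6⌋ = $4,059 → take DB $8,351. Book value $16,704.
Year 2: DB = ⌊$16,704 × 200%/6⌋ = $5,568; SL = ⌊$16,004/5⌋ = $3,200 → take DB $5,568. Book value $11,136.
Year 3: DB = ⌊$11,136 × 200%/6⌋ = $3,712; SL = ⌊$10,436/4⌋ = $2,609 → take DB $3,712. Book value $7,424.
Year 4: DB = ⌊$7,424 × 200%/6⌋ = $2,474; SL = ⌊$6,724/3⌋ = $2,241 → take DB $2,474. Book value $4,950.
Year 5: DB = ⌊$4,950 × 200%/6⌋ = $1,650; SL = ⌊$4,250/2⌋ = $2,125 → take SL $2,125. Book value $2,825.
Year 6 (final): $2,825 − $700 = $2,125. Book value $700.

$8,351; $5,568; $3,712; $2,474; $2,125; $2,125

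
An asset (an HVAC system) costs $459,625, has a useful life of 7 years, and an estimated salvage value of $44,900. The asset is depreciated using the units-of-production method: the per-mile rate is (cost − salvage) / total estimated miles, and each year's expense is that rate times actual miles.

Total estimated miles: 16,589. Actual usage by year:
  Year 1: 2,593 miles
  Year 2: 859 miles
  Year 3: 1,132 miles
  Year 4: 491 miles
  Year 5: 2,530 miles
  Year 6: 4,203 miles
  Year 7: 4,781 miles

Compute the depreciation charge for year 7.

$119,525

Depreciable base = $459,625 − $44,900 = $414,725.
Rate = $414,725 / 16,589 miles = $25 per mile.
Year 1: 2,593 × $25 = $64,825. Book value $394,800.
Year 2: 859 × $25 = $21,475. Book value $373,325.
Year 3: 1,132 × $25 = $28,300. Book value $345,025.
Year 4: 491 × $25 = $12,275. Book value $332,750.
Year 5: 2,530 × $25 = $63,250. Book value $269,500.
Year 6: 4,203 × $25 = $105,075. Book value $164,425.
Year 7: 4,781 × $25 = $119,525. Book value $44,900.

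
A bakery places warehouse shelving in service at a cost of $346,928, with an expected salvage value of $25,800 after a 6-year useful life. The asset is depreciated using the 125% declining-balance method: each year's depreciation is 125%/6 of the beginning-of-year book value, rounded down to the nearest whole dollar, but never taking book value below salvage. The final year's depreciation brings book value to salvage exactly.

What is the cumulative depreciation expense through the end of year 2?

$129,495

Depreciable base = $346,928 − $25,800 = $321,128.
Year 1: ⌊$346,928 × 125%/6⌋ = $72,276. Book value $274,652.
Year 2: ⌊$274,652 × 125%/6⌋ = $57,219. Book value $217,433.
Accumulated through year 2 = $346,928 − $217,433 = $129,495.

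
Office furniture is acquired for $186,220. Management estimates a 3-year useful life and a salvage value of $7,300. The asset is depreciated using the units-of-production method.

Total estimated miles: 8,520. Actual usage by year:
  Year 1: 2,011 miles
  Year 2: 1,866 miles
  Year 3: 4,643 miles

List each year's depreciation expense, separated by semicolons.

Depreciable base = $186,220 − $7,300 = $178,920.
Rate = $178,920 / 8,520 miles = $21 per mile.
Year 1: 2,011 × $21 = $42,231. Book value $143,989.
Year 2: 1,866 × $21 = $39,186. Book value $104,803.
Year 3: 4,643 × $21 = $97,503. Book value $7,300.

$42,231; $39,186; $97,503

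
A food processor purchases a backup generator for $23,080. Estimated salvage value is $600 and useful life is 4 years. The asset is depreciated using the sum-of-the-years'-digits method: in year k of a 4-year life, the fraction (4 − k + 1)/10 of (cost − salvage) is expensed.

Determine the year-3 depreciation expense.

$4,496

Depreciable base = $23,080 − $600 = $22,480.
Sum of the years' digits = 4+3+2+1 = 10.
Year 1: $22,480 × 4/10 = $8,992. Book value $14,088.
Year 2: $22,480 × 3/10 = $6,744. Book value $7,344.
Year 3: $22,480 × 2/10 = $4,496. Book value $2,848.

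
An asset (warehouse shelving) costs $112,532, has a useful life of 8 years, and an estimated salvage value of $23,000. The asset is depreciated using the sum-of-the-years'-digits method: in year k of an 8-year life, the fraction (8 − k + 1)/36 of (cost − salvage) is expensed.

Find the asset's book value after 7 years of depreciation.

Depreciable base = $112,532 − $23,000 = $89,532.
Sum of the years' digits = 8+7+6+5+4+3+2+1 = 36.
Year 1: $89,532 × 8/36 = $19,896. Book value $92,636.
Year 2: $89,532 × 7/36 = $17,409. Book value $75,227.
Year 3: $89,532 × 6/36 = $14,922. Book value $60,305.
Year 4: $89,532 × 5/36 = $12,435. Book value $47,870.
Year 5: $89,532 × 4/36 = $9,948. Book value $37,922.
Year 6: $89,532 × 3/36 = $7,461. Book value $30,461.
Year 7: $89,532 × 2/36 = $4,974. Book value $25,487.

$25,487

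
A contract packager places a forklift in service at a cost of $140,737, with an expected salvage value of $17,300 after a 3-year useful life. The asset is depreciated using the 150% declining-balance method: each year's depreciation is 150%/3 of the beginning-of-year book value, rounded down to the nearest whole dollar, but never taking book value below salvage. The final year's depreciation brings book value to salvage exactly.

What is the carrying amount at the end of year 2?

$35,185

Depreciable base = $140,737 − $17,300 = $123,437.
Year 1: ⌊$140,737 × 150%/3⌋ = $70,368. Book value $70,369.
Year 2: ⌊$70,369 × 150%/3⌋ = $35,184. Book value $35,185.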